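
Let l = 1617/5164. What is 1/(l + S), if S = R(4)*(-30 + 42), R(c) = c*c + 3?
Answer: 5164/1179009 ≈ 0.0043800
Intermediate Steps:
R(c) = 3 + c**2 (R(c) = c**2 + 3 = 3 + c**2)
l = 1617/5164 (l = 1617*(1/5164) = 1617/5164 ≈ 0.31313)
S = 228 (S = (3 + 4**2)*(-30 + 42) = (3 + 16)*12 = 19*12 = 228)
1/(l + S) = 1/(1617/5164 + 228) = 1/(1179009/5164) = 5164/1179009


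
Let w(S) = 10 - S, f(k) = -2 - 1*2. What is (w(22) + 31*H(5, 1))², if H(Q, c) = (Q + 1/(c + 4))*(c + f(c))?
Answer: 6140484/25 ≈ 2.4562e+5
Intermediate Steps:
f(k) = -4 (f(k) = -2 - 2 = -4)
H(Q, c) = (-4 + c)*(Q + 1/(4 + c)) (H(Q, c) = (Q + 1/(c + 4))*(c - 4) = (Q + 1/(4 + c))*(-4 + c) = (-4 + c)*(Q + 1/(4 + c)))
(w(22) + 31*H(5, 1))² = ((10 - 1*22) + 31*((-4 + 1 - 16*5 + 5*1²)/(4 + 1)))² = ((10 - 22) + 31*((-4 + 1 - 80 + 5*1)/5))² = (-12 + 31*((-4 + 1 - 80 + 5)/5))² = (-12 + 31*((⅕)*(-78)))² = (-12 + 31*(-78/5))² = (-12 - 2418/5)² = (-2478/5)² = 6140484/25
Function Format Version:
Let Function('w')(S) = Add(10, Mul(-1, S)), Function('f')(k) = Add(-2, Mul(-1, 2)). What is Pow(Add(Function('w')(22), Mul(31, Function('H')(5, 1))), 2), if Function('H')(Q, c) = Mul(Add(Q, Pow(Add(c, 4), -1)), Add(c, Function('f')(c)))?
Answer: Rational(6140484, 25) ≈ 2.4562e+5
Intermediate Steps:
Function('f')(k) = -4 (Function('f')(k) = Add(-2, -2) = -4)
Function('H')(Q, c) = Mul(Add(-4, c), Add(Q, Pow(Add(4, c), -1))) (Function('H')(Q, c) = Mul(Add(Q, Pow(Add(c, 4), -1)), Add(c, -4)) = Mul(Add(Q, Pow(Add(4, c), -1)), Add(-4, c)) = Mul(Add(-4, c), Add(Q, Pow(Add(4, c), -1))))
Pow(Add(Function('w')(22), Mul(31, Function('H')(5, 1))), 2) = Pow(Add(Add(10, Mul(-1, 22)), Mul(31, Mul(Pow(Add(4, 1), -1), Add(-4, 1, Mul(-16, 5), Mul(5, Pow(1, 2)))))), 2) = Pow(Add(Add(10, -22), Mul(31, Mul(Pow(5, -1), Add(-4, 1, -80, Mul(5, 1))))), 2) = Pow(Add(-12, Mul(31, Mul(Rational(1, 5), Add(-4, 1, -80, 5)))), 2) = Pow(Add(-12, Mul(31, Mul(Rational(1, 5), -78))), 2) = Pow(Add(-12, Mul(31, Rational(-78, 5))), 2) = Pow(Add(-12, Rational(-2418, 5)), 2) = Pow(Rational(-2478, 5), 2) = Rational(6140484, 25)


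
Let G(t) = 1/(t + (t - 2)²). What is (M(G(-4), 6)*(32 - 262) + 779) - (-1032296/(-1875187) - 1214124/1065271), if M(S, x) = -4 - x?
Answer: 6151733030703455/1997582330677 ≈ 3079.6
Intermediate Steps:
G(t) = 1/(t + (-2 + t)²)
(M(G(-4), 6)*(32 - 262) + 779) - (-1032296/(-1875187) - 1214124/1065271) = ((-4 - 1*6)*(32 - 262) + 779) - (-1032296/(-1875187) - 1214124/1065271) = ((-4 - 6)*(-230) + 779) - (-1032296*(-1/1875187) - 1214124*1/1065271) = (-10*(-230) + 779) - (1032296/1875187 - 1214124/1065271) = (2300 + 779) - 1*(-1177034548972/1997582330677) = 3079 + 1177034548972/1997582330677 = 6151733030703455/1997582330677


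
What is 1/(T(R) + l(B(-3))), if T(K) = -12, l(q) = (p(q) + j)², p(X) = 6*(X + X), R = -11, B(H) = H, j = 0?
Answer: 1/1284 ≈ 0.00077882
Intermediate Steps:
p(X) = 12*X (p(X) = 6*(2*X) = 12*X)
l(q) = 144*q² (l(q) = (12*q + 0)² = (12*q)² = 144*q²)
1/(T(R) + l(B(-3))) = 1/(-12 + 144*(-3)²) = 1/(-12 + 144*9) = 1/(-12 + 1296) = 1/1284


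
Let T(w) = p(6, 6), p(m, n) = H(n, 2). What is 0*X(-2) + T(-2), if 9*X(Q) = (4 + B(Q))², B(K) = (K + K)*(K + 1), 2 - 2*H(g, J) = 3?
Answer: -½ ≈ -0.50000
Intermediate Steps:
H(g, J) = -½ (H(g, J) = 1 - ½*3 = 1 - 3/2 = -½)
p(m, n) = -½
B(K) = 2*K*(1 + K) (B(K) = (2*K)*(1 + K) = 2*K*(1 + K))
T(w) = -½
X(Q) = (4 + 2*Q*(1 + Q))²/9
0*X(-2) + T(-2) = 0*(4*(2 - 2*(1 - 2))²/9) - ½ = 0*(4*(2 - 2*(-1))²/9) - ½ = 0*(4*(2 + 2)²/9) - ½ = 0*((4/9)*4²) - ½ = 0*((4/9)*16) - ½ = 0*(64/9) - ½ = 0 - ½ = -½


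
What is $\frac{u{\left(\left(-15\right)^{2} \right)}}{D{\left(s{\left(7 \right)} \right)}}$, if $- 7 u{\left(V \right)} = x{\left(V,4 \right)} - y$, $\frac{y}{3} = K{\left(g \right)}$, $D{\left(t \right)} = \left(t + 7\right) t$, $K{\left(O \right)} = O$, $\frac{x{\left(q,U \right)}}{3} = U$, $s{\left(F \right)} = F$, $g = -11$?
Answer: $- \frac{45}{686} \approx -0.065598$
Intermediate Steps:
$x{\left(q,U \right)} = 3 U$
$D{\left(t \right)} = t \left(7 + t\right)$ ($D{\left(t \right)} = \left(7 + t\right) t = t \left(7 + t\right)$)
$y = -33$ ($y = 3 \left(-11\right) = -33$)
$u{\left(V \right)} = - \frac{45}{7}$ ($u{\left(V \right)} = - \frac{3 \cdot 4 - -33}{7} = - \frac{12 + 33}{7} = \left(- \frac{1}{7}\right) 45 = - \frac{45}{7}$)
$\frac{u{\left(\left(-15\right)^{2} \right)}}{D{\left(s{\left(7 \right)} \right)}} = - \frac{45}{7 \cdot 7 \left(7 + 7\right)} = - \frac{45}{7 \cdot 7 \cdot 14} = - \frac{45}{7 \cdot 98} = \left(- \frac{45}{7}\right) \frac{1}{98} = - \frac{45}{686}$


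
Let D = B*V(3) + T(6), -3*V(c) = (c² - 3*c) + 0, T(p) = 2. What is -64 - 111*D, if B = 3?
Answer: -286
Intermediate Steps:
V(c) = c - c²/3 (V(c) = -((c² - 3*c) + 0)/3 = -(c² - 3*c)/3 = c - c²/3)
D = 2 (D = 3*((⅓)*3*(3 - 1*3)) + 2 = 3*((⅓)*3*(3 - 3)) + 2 = 3*((⅓)*3*0) + 2 = 3*0 + 2 = 0 + 2 = 2)
-64 - 111*D = -64 - 111*2 = -64 - 222 = -286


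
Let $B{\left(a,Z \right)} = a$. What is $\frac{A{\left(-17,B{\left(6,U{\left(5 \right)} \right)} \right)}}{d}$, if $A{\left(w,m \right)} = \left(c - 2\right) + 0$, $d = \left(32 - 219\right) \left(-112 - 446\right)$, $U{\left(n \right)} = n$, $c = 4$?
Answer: $\frac{1}{52173} \approx 1.9167 \cdot 10^{-5}$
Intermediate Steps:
$d = 104346$ ($d = \left(-187\right) \left(-558\right) = 104346$)
$A{\left(w,m \right)} = 2$ ($A{\left(w,m \right)} = \left(4 - 2\right) + 0 = 2 + 0 = 2$)
$\frac{A{\left(-17,B{\left(6,U{\left(5 \right)} \right)} \right)}}{d} = \frac{2}{104346} = 2 \cdot \frac{1}{104346} = \frac{1}{52173}$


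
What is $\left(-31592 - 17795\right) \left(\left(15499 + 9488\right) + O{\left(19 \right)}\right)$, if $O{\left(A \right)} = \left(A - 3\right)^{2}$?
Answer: $-1246676041$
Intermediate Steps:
$O{\left(A \right)} = \left(-3 + A\right)^{2}$
$\left(-31592 - 17795\right) \left(\left(15499 + 9488\right) + O{\left(19 \right)}\right) = \left(-31592 - 17795\right) \left(\left(15499 + 9488\right) + \left(-3 + 19\right)^{2}\right) = - 49387 \left(24987 + 16^{2}\right) = - 49387 \left(24987 + 256\right) = \left(-49387\right) 25243 = -1246676041$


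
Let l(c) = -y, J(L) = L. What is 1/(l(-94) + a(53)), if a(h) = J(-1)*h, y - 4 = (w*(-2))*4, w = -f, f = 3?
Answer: -1/81 ≈ -0.012346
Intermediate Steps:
w = -3 (w = -1*3 = -3)
y = 28 (y = 4 - 3*(-2)*4 = 4 + 6*4 = 4 + 24 = 28)
l(c) = -28 (l(c) = -1*28 = -28)
a(h) = -h
1/(l(-94) + a(53)) = 1/(-28 - 1*53) = 1/(-28 - 53) = 1/(-81) = -1/81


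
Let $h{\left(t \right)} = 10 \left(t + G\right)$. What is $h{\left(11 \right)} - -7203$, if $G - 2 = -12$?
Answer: $7213$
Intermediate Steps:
$G = -10$ ($G = 2 - 12 = -10$)
$h{\left(t \right)} = -100 + 10 t$ ($h{\left(t \right)} = 10 \left(t - 10\right) = 10 \left(-10 + t\right) = -100 + 10 t$)
$h{\left(11 \right)} - -7203 = \left(-100 + 10 \cdot 11\right) - -7203 = \left(-100 + 110\right) + 7203 = 10 + 7203 = 7213$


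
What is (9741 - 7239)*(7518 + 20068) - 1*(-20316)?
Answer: 69040488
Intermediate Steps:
(9741 - 7239)*(7518 + 20068) - 1*(-20316) = 2502*27586 + 20316 = 69020172 + 20316 = 69040488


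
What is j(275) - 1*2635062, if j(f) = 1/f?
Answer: -724642049/275 ≈ -2.6351e+6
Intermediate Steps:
j(275) - 1*2635062 = 1/275 - 1*2635062 = 1/275 - 2635062 = -724642049/275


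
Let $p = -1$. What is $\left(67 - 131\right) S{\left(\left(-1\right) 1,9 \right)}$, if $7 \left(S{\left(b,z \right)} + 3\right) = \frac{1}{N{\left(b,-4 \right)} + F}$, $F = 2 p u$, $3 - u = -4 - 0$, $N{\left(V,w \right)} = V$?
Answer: $\frac{20224}{105} \approx 192.61$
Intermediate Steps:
$u = 7$ ($u = 3 - \left(-4 - 0\right) = 3 - \left(-4 + 0\right) = 3 - -4 = 3 + 4 = 7$)
$F = -14$ ($F = 2 \left(-1\right) 7 = \left(-2\right) 7 = -14$)
$S{\left(b,z \right)} = -3 + \frac{1}{7 \left(-14 + b\right)}$ ($S{\left(b,z \right)} = -3 + \frac{1}{7 \left(b - 14\right)} = -3 + \frac{1}{7 \left(-14 + b\right)}$)
$\left(67 - 131\right) S{\left(\left(-1\right) 1,9 \right)} = \left(67 - 131\right) \frac{295 - 21 \left(\left(-1\right) 1\right)}{7 \left(-14 - 1\right)} = - 64 \frac{295 - -21}{7 \left(-14 - 1\right)} = - 64 \frac{295 + 21}{7 \left(-15\right)} = - 64 \cdot \frac{1}{7} \left(- \frac{1}{15}\right) 316 = \left(-64\right) \left(- \frac{316}{105}\right) = \frac{20224}{105}$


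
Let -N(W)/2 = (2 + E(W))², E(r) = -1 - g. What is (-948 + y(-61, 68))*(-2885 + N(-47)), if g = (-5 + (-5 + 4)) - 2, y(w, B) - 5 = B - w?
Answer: 2480258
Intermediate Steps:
y(w, B) = 5 + B - w (y(w, B) = 5 + (B - w) = 5 + B - w)
g = -8 (g = (-5 - 1) - 2 = -6 - 2 = -8)
E(r) = 7 (E(r) = -1 - 1*(-8) = -1 + 8 = 7)
N(W) = -162 (N(W) = -2*(2 + 7)² = -2*9² = -2*81 = -162)
(-948 + y(-61, 68))*(-2885 + N(-47)) = (-948 + (5 + 68 - 1*(-61)))*(-2885 - 162) = (-948 + (5 + 68 + 61))*(-3047) = (-948 + 134)*(-3047) = -814*(-3047) = 2480258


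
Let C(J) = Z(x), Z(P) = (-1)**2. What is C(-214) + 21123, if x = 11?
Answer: 21124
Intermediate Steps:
Z(P) = 1
C(J) = 1
C(-214) + 21123 = 1 + 21123 = 21124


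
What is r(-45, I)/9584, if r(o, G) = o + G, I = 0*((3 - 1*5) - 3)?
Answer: -45/9584 ≈ -0.0046953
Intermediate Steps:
I = 0 (I = 0*((3 - 5) - 3) = 0*(-2 - 3) = 0*(-5) = 0)
r(o, G) = G + o
r(-45, I)/9584 = (0 - 45)/9584 = -45*1/9584 = -45/9584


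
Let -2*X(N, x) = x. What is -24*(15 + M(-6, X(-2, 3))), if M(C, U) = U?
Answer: -324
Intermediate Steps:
X(N, x) = -x/2
-24*(15 + M(-6, X(-2, 3))) = -24*(15 - ½*3) = -24*(15 - 3/2) = -24*27/2 = -324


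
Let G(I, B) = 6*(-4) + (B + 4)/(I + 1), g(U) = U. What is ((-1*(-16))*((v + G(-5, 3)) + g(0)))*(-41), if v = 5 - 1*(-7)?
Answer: 9020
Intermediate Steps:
G(I, B) = -24 + (4 + B)/(1 + I)
v = 12 (v = 5 + 7 = 12)
((-1*(-16))*((v + G(-5, 3)) + g(0)))*(-41) = ((-1*(-16))*((12 + (-20 + 3 - 24*(-5))/(1 - 5)) + 0))*(-41) = (16*((12 + (-20 + 3 + 120)/(-4)) + 0))*(-41) = (16*((12 - ¼*103) + 0))*(-41) = (16*((12 - 103/4) + 0))*(-41) = (16*(-55/4 + 0))*(-41) = (16*(-55/4))*(-41) = -220*(-41) = 9020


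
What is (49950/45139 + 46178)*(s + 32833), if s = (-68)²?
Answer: 78078318366244/45139 ≈ 1.7297e+9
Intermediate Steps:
s = 4624
(49950/45139 + 46178)*(s + 32833) = (49950/45139 + 46178)*(4624 + 32833) = (49950*(1/45139) + 46178)*37457 = (49950/45139 + 46178)*37457 = (2084478692/45139)*37457 = 78078318366244/45139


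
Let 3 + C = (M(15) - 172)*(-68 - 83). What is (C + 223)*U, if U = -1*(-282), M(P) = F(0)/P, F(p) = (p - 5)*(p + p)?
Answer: 7386144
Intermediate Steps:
F(p) = 2*p*(-5 + p) (F(p) = (-5 + p)*(2*p) = 2*p*(-5 + p))
M(P) = 0 (M(P) = (2*0*(-5 + 0))/P = (2*0*(-5))/P = 0/P = 0)
U = 282
C = 25969 (C = -3 + (0 - 172)*(-68 - 83) = -3 - 172*(-151) = -3 + 25972 = 25969)
(C + 223)*U = (25969 + 223)*282 = 26192*282 = 7386144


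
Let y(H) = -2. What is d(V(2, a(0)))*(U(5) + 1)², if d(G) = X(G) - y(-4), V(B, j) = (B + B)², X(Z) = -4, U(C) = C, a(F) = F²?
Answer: -72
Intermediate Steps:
V(B, j) = 4*B² (V(B, j) = (2*B)² = 4*B²)
d(G) = -2 (d(G) = -4 - 1*(-2) = -4 + 2 = -2)
d(V(2, a(0)))*(U(5) + 1)² = -2*(5 + 1)² = -2*6² = -2*36 = -72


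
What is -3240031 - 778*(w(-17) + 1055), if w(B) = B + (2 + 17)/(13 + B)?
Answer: -8087799/2 ≈ -4.0439e+6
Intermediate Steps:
w(B) = B + 19/(13 + B)
-3240031 - 778*(w(-17) + 1055) = -3240031 - 778*((19 + (-17)² + 13*(-17))/(13 - 17) + 1055) = -3240031 - 778*((19 + 289 - 221)/(-4) + 1055) = -3240031 - 778*(-¼*87 + 1055) = -3240031 - 778*(-87/4 + 1055) = -3240031 - 778*4133/4 = -3240031 - 1*1607737/2 = -3240031 - 1607737/2 = -8087799/2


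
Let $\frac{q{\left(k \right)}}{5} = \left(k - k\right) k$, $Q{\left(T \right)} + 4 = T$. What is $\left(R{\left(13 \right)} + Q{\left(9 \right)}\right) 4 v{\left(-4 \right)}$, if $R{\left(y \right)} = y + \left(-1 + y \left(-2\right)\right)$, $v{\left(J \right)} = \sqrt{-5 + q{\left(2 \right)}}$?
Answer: $- 36 i \sqrt{5} \approx - 80.498 i$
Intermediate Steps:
$Q{\left(T \right)} = -4 + T$
$q{\left(k \right)} = 0$ ($q{\left(k \right)} = 5 \left(k - k\right) k = 5 \cdot 0 k = 5 \cdot 0 = 0$)
$v{\left(J \right)} = i \sqrt{5}$ ($v{\left(J \right)} = \sqrt{-5 + 0} = \sqrt{-5} = i \sqrt{5}$)
$R{\left(y \right)} = -1 - y$ ($R{\left(y \right)} = y - \left(1 + 2 y\right) = -1 - y$)
$\left(R{\left(13 \right)} + Q{\left(9 \right)}\right) 4 v{\left(-4 \right)} = \left(\left(-1 - 13\right) + \left(-4 + 9\right)\right) 4 i \sqrt{5} = \left(\left(-1 - 13\right) + 5\right) 4 i \sqrt{5} = \left(-14 + 5\right) 4 i \sqrt{5} = - 9 \cdot 4 i \sqrt{5} = - 36 i \sqrt{5}$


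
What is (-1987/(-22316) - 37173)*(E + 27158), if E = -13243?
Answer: -11543197726115/22316 ≈ -5.1726e+8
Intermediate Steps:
(-1987/(-22316) - 37173)*(E + 27158) = (-1987/(-22316) - 37173)*(-13243 + 27158) = (-1987*(-1/22316) - 37173)*13915 = (1987/22316 - 37173)*13915 = -829550681/22316*13915 = -11543197726115/22316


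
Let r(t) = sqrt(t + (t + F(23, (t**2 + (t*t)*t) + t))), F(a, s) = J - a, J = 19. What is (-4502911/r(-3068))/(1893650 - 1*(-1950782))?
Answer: 4502911*I*sqrt(1535)/11802406240 ≈ 0.014948*I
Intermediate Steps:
F(a, s) = 19 - a
r(t) = sqrt(-4 + 2*t) (r(t) = sqrt(t + (t + (19 - 1*23))) = sqrt(t + (t + (19 - 23))) = sqrt(t + (t - 4)) = sqrt(t + (-4 + t)) = sqrt(-4 + 2*t))
(-4502911/r(-3068))/(1893650 - 1*(-1950782)) = (-4502911/sqrt(-4 + 2*(-3068)))/(1893650 - 1*(-1950782)) = (-4502911/sqrt(-4 - 6136))/(1893650 + 1950782) = -4502911*(-I*sqrt(1535)/3070)/3844432 = -4502911*(-I*sqrt(1535)/3070)*(1/3844432) = -(-4502911)*I*sqrt(1535)/3070*(1/3844432) = (4502911*I*sqrt(1535)/3070)*(1/3844432) = 4502911*I*sqrt(1535)/11802406240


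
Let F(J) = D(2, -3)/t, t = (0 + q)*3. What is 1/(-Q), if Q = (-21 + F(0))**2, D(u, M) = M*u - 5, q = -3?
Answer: -81/31684 ≈ -0.0025565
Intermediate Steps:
t = -9 (t = (0 - 3)*3 = -3*3 = -9)
D(u, M) = -5 + M*u
F(J) = 11/9 (F(J) = (-5 - 3*2)/(-9) = (-5 - 6)*(-1/9) = -11*(-1/9) = 11/9)
Q = 31684/81 (Q = (-21 + 11/9)**2 = (-178/9)**2 = 31684/81 ≈ 391.16)
1/(-Q) = 1/(-1*31684/81) = 1/(-31684/81) = -81/31684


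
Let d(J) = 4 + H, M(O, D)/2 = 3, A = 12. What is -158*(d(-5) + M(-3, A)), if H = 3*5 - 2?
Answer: -3634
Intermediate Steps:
H = 13 (H = 15 - 2 = 13)
M(O, D) = 6 (M(O, D) = 2*3 = 6)
d(J) = 17 (d(J) = 4 + 13 = 17)
-158*(d(-5) + M(-3, A)) = -158*(17 + 6) = -158*23 = -3634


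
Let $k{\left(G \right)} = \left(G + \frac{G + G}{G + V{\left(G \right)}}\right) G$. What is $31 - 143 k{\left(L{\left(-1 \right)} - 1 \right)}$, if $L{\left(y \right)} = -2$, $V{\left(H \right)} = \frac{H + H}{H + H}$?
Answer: $31$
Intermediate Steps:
$V{\left(H \right)} = 1$ ($V{\left(H \right)} = \frac{2 H}{2 H} = 2 H \frac{1}{2 H} = 1$)
$k{\left(G \right)} = G \left(G + \frac{2 G}{1 + G}\right)$ ($k{\left(G \right)} = \left(G + \frac{G + G}{G + 1}\right) G = \left(G + \frac{2 G}{1 + G}\right) G = G \left(G + \frac{2 G}{1 + G}\right)$)
$31 - 143 k{\left(L{\left(-1 \right)} - 1 \right)} = 31 - 143 \frac{\left(-2 - 1\right)^{2} \left(3 - 3\right)}{1 - 3} = 31 - 143 \frac{\left(-3\right)^{2} \left(3 - 3\right)}{1 - 3} = 31 - 143 \cdot 9 \frac{1}{-2} \cdot 0 = 31 - 143 \cdot 9 \left(- \frac{1}{2}\right) 0 = 31 - 0 = 31 + 0 = 31$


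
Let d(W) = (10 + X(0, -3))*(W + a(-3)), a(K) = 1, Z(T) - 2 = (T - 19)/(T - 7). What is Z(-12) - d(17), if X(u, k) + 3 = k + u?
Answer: -1299/19 ≈ -68.368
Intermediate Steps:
Z(T) = 2 + (-19 + T)/(-7 + T) (Z(T) = 2 + (T - 19)/(T - 7) = 2 + (-19 + T)/(-7 + T))
X(u, k) = -3 + k + u (X(u, k) = -3 + (k + u) = -3 + k + u)
d(W) = 4 + 4*W (d(W) = (10 + (-3 - 3 + 0))*(W + 1) = (10 - 6)*(1 + W) = 4*(1 + W) = 4 + 4*W)
Z(-12) - d(17) = 3*(-11 - 12)/(-7 - 12) - (4 + 4*17) = 3*(-23)/(-19) - (4 + 68) = 3*(-1/19)*(-23) - 1*72 = 69/19 - 72 = -1299/19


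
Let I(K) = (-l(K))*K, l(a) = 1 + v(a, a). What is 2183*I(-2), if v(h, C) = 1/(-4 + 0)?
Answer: 6549/2 ≈ 3274.5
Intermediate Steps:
v(h, C) = -1/4 (v(h, C) = 1/(-4) = -1/4)
l(a) = 3/4 (l(a) = 1 - 1/4 = 3/4)
I(K) = -3*K/4 (I(K) = (-1*3/4)*K = -3*K/4)
2183*I(-2) = 2183*(-3/4*(-2)) = 2183*(3/2) = 6549/2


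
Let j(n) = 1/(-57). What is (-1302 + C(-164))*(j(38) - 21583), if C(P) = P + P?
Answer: 2005278160/57 ≈ 3.5180e+7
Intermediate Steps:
j(n) = -1/57
C(P) = 2*P
(-1302 + C(-164))*(j(38) - 21583) = (-1302 + 2*(-164))*(-1/57 - 21583) = (-1302 - 328)*(-1230232/57) = -1630*(-1230232/57) = 2005278160/57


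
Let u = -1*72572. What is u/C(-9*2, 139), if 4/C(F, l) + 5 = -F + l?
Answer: -2757736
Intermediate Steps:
C(F, l) = 4/(-5 + l - F) (C(F, l) = 4/(-5 + (-F + l)) = 4/(-5 + (l - F)) = 4/(-5 + l - F))
u = -72572
u/C(-9*2, 139) = -72572/(4/(-5 + 139 - (-9)*2)) = -72572/(4/(-5 + 139 - 1*(-18))) = -72572/(4/(-5 + 139 + 18)) = -72572/(4/152) = -72572/(4*(1/152)) = -72572/1/38 = -72572*38 = -2757736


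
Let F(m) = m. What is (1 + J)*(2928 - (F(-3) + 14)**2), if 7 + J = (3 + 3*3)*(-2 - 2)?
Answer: -151578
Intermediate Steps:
J = -55 (J = -7 + (3 + 3*3)*(-2 - 2) = -7 + (3 + 9)*(-4) = -7 + 12*(-4) = -7 - 48 = -55)
(1 + J)*(2928 - (F(-3) + 14)**2) = (1 - 55)*(2928 - (-3 + 14)**2) = -54*(2928 - 1*11**2) = -54*(2928 - 1*121) = -54*(2928 - 121) = -54*2807 = -151578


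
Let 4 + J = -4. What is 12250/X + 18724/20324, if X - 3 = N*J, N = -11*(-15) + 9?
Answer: -55740341/7057509 ≈ -7.8980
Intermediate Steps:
N = 174 (N = 165 + 9 = 174)
J = -8 (J = -4 - 4 = -8)
X = -1389 (X = 3 + 174*(-8) = 3 - 1392 = -1389)
12250/X + 18724/20324 = 12250/(-1389) + 18724/20324 = 12250*(-1/1389) + 18724*(1/20324) = -12250/1389 + 4681/5081 = -55740341/7057509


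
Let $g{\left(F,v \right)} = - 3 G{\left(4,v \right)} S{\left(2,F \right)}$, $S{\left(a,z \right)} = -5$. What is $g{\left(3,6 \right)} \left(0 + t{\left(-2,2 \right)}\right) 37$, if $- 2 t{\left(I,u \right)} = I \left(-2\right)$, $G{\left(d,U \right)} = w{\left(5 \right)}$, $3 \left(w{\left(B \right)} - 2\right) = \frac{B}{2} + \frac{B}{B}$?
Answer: $-3515$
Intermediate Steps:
$w{\left(B \right)} = \frac{7}{3} + \frac{B}{6}$ ($w{\left(B \right)} = 2 + \frac{\frac{B}{2} + \frac{B}{B}}{3} = 2 + \frac{B \frac{1}{2} + 1}{3} = 2 + \frac{\frac{B}{2} + 1}{3} = 2 + \frac{1 + \frac{B}{2}}{3} = 2 + \left(\frac{1}{3} + \frac{B}{6}\right) = \frac{7}{3} + \frac{B}{6}$)
$G{\left(d,U \right)} = \frac{19}{6}$ ($G{\left(d,U \right)} = \frac{7}{3} + \frac{1}{6} \cdot 5 = \frac{7}{3} + \frac{5}{6} = \frac{19}{6}$)
$t{\left(I,u \right)} = I$ ($t{\left(I,u \right)} = - \frac{I \left(-2\right)}{2} = - \frac{\left(-2\right) I}{2} = I$)
$g{\left(F,v \right)} = \frac{95}{2}$ ($g{\left(F,v \right)} = \left(-3\right) \frac{19}{6} \left(-5\right) = \left(- \frac{19}{2}\right) \left(-5\right) = \frac{95}{2}$)
$g{\left(3,6 \right)} \left(0 + t{\left(-2,2 \right)}\right) 37 = \frac{95 \left(0 - 2\right)}{2} \cdot 37 = \frac{95}{2} \left(-2\right) 37 = \left(-95\right) 37 = -3515$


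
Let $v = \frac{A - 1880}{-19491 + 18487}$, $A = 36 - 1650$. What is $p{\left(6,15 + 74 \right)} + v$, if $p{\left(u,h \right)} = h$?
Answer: $\frac{46425}{502} \approx 92.48$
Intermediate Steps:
$A = -1614$ ($A = 36 - 1650 = -1614$)
$v = \frac{1747}{502}$ ($v = \frac{-1614 - 1880}{-19491 + 18487} = - \frac{3494}{-1004} = \left(-3494\right) \left(- \frac{1}{1004}\right) = \frac{1747}{502} \approx 3.4801$)
$p{\left(6,15 + 74 \right)} + v = \left(15 + 74\right) + \frac{1747}{502} = 89 + \frac{1747}{502} = \frac{46425}{502}$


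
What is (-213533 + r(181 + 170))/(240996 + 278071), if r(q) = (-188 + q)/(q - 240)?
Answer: -23702000/57616437 ≈ -0.41138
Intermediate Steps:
r(q) = (-188 + q)/(-240 + q)
(-213533 + r(181 + 170))/(240996 + 278071) = (-213533 + (-188 + (181 + 170))/(-240 + (181 + 170)))/(240996 + 278071) = (-213533 + (-188 + 351)/(-240 + 351))/519067 = (-213533 + 163/111)*(1/519067) = -23702000/111*1/519067 = -23702000/57616437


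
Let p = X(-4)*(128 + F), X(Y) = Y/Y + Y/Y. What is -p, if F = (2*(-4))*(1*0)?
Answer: -256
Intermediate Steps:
X(Y) = 2 (X(Y) = 1 + 1 = 2)
F = 0 (F = -8*0 = 0)
p = 256 (p = 2*(128 + 0) = 2*128 = 256)
-p = -1*256 = -256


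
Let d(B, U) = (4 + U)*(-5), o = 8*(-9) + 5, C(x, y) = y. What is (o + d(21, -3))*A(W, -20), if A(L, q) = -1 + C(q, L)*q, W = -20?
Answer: -28728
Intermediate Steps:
o = -67 (o = -72 + 5 = -67)
d(B, U) = -20 - 5*U
A(L, q) = -1 + L*q
(o + d(21, -3))*A(W, -20) = (-67 + (-20 - 5*(-3)))*(-1 - 20*(-20)) = (-67 + (-20 + 15))*(-1 + 400) = (-67 - 5)*399 = -72*399 = -28728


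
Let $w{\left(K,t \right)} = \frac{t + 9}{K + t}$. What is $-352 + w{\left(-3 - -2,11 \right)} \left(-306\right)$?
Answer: $-964$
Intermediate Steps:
$w{\left(K,t \right)} = \frac{9 + t}{K + t}$
$-352 + w{\left(-3 - -2,11 \right)} \left(-306\right) = -352 + \frac{9 + 11}{\left(-3 - -2\right) + 11} \left(-306\right) = -352 + \frac{1}{\left(-3 + 2\right) + 11} \cdot 20 \left(-306\right) = -352 + \frac{1}{-1 + 11} \cdot 20 \left(-306\right) = -352 + \frac{1}{10} \cdot 20 \left(-306\right) = -352 + 2 \left(-306\right) = -352 - 612 = -964$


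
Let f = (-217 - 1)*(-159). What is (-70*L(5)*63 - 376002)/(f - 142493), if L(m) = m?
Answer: 398052/107831 ≈ 3.6914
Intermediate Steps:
f = 34662 (f = -218*(-159) = 34662)
(-70*L(5)*63 - 376002)/(f - 142493) = (-70*5*63 - 376002)/(34662 - 142493) = (-350*63 - 376002)/(-107831) = (-22050 - 376002)*(-1/107831) = -398052*(-1/107831) = 398052/107831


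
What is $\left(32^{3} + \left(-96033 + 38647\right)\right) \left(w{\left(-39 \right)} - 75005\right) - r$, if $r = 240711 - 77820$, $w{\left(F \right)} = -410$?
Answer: $1856403579$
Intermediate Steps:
$r = 162891$ ($r = 240711 - 77820 = 162891$)
$\left(32^{3} + \left(-96033 + 38647\right)\right) \left(w{\left(-39 \right)} - 75005\right) - r = \left(32^{3} + \left(-96033 + 38647\right)\right) \left(-410 - 75005\right) - 162891 = \left(32768 - 57386\right) \left(-75415\right) - 162891 = \left(-24618\right) \left(-75415\right) - 162891 = 1856566470 - 162891 = 1856403579$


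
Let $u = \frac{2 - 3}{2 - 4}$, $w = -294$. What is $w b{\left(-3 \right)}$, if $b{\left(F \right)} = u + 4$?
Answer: $-1323$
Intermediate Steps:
$u = \frac{1}{2}$ ($u = - \frac{1}{-2} = \left(-1\right) \left(- \frac{1}{2}\right) = \frac{1}{2} \approx 0.5$)
$b{\left(F \right)} = \frac{9}{2}$ ($b{\left(F \right)} = \frac{1}{2} + 4 = \frac{9}{2}$)
$w b{\left(-3 \right)} = \left(-294\right) \frac{9}{2} = -1323$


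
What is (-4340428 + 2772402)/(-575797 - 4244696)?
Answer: 1568026/4820493 ≈ 0.32528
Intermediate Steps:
(-4340428 + 2772402)/(-575797 - 4244696) = -1568026/(-4820493) = -1568026*(-1/4820493) = 1568026/4820493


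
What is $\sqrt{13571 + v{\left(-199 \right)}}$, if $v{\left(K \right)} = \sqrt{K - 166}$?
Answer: $\sqrt{13571 + i \sqrt{365}} \approx 116.49 + 0.082 i$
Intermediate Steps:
$v{\left(K \right)} = \sqrt{-166 + K}$
$\sqrt{13571 + v{\left(-199 \right)}} = \sqrt{13571 + \sqrt{-166 - 199}} = \sqrt{13571 + \sqrt{-365}} = \sqrt{13571 + i \sqrt{365}}$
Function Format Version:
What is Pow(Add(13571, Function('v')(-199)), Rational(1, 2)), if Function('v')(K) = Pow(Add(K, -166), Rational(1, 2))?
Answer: Pow(Add(13571, Mul(I, Pow(365, Rational(1, 2)))), Rational(1, 2)) ≈ Add(116.49, Mul(0.0820, I))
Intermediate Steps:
Function('v')(K) = Pow(Add(-166, K), Rational(1, 2))
Pow(Add(13571, Function('v')(-199)), Rational(1, 2)) = Pow(Add(13571, Pow(Add(-166, -199), Rational(1, 2))), Rational(1, 2)) = Pow(Add(13571, Pow(-365, Rational(1, 2))), Rational(1, 2)) = Pow(Add(13571, Mul(I, Pow(365, Rational(1, 2)))), Rational(1, 2))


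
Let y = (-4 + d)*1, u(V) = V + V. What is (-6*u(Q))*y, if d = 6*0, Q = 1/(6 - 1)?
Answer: 48/5 ≈ 9.6000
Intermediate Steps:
Q = ⅕ (Q = 1/5 = ⅕ ≈ 0.20000)
u(V) = 2*V
d = 0
y = -4 (y = (-4 + 0)*1 = -4*1 = -4)
(-6*u(Q))*y = -12/5*(-4) = 48/5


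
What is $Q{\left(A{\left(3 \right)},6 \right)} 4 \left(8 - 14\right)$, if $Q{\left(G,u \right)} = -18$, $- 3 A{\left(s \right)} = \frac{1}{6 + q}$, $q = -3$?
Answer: $432$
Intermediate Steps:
$A{\left(s \right)} = - \frac{1}{9}$ ($A{\left(s \right)} = - \frac{1}{3 \left(6 - 3\right)} = - \frac{1}{3 \cdot 3} = \left(- \frac{1}{3}\right) \frac{1}{3} = - \frac{1}{9}$)
$Q{\left(A{\left(3 \right)},6 \right)} 4 \left(8 - 14\right) = - 18 \cdot 4 \left(8 - 14\right) = - 18 \cdot 4 \left(-6\right) = \left(-18\right) \left(-24\right) = 432$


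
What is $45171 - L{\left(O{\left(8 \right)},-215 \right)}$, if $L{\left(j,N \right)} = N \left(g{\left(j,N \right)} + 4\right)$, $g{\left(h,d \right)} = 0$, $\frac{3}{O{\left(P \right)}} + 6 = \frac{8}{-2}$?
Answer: $46031$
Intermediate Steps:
$O{\left(P \right)} = - \frac{3}{10}$ ($O{\left(P \right)} = \frac{3}{-6 + \frac{8}{-2}} = \frac{3}{-6 + 8 \left(- \frac{1}{2}\right)} = \frac{3}{-6 - 4} = \frac{3}{-10} = 3 \left(- \frac{1}{10}\right) = - \frac{3}{10}$)
$L{\left(j,N \right)} = 4 N$ ($L{\left(j,N \right)} = N \left(0 + 4\right) = N 4 = 4 N$)
$45171 - L{\left(O{\left(8 \right)},-215 \right)} = 45171 - 4 \left(-215\right) = 45171 - -860 = 45171 + 860 = 46031$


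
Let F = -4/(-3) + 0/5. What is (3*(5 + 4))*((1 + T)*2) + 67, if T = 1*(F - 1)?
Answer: 139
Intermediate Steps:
F = 4/3 (F = -4*(-⅓) + 0*(⅕) = 4/3 + 0 = 4/3 ≈ 1.3333)
T = ⅓ (T = 1*(4/3 - 1) = 1*(⅓) = ⅓ ≈ 0.33333)
(3*(5 + 4))*((1 + T)*2) + 67 = (3*(5 + 4))*((1 + ⅓)*2) + 67 = (3*9)*((4/3)*2) + 67 = 27*(8/3) + 67 = 72 + 67 = 139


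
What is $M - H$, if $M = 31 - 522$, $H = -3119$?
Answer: $2628$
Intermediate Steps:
$M = -491$ ($M = 31 - 522 = -491$)
$M - H = -491 - -3119 = -491 + 3119 = 2628$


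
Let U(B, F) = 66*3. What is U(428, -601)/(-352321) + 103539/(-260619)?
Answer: -12176855527/30607182233 ≈ -0.39784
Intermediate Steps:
U(B, F) = 198
U(428, -601)/(-352321) + 103539/(-260619) = 198/(-352321) + 103539/(-260619) = 198*(-1/352321) + 103539*(-1/260619) = -198/352321 - 34513/86873 = -12176855527/30607182233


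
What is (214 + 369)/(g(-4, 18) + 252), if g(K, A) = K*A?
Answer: 583/180 ≈ 3.2389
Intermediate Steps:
g(K, A) = A*K
(214 + 369)/(g(-4, 18) + 252) = (214 + 369)/(18*(-4) + 252) = 583/(-72 + 252) = 583/180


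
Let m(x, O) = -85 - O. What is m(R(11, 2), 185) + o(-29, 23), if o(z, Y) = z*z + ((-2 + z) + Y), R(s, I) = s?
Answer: 563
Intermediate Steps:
o(z, Y) = -2 + Y + z + z² (o(z, Y) = z² + (-2 + Y + z) = -2 + Y + z + z²)
m(R(11, 2), 185) + o(-29, 23) = (-85 - 1*185) + (-2 + 23 - 29 + (-29)²) = (-85 - 185) + (-2 + 23 - 29 + 841) = -270 + 833 = 563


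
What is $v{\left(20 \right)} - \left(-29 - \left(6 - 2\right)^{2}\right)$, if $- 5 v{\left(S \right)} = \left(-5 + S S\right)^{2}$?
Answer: $-31160$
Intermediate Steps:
$v{\left(S \right)} = - \frac{\left(-5 + S^{2}\right)^{2}}{5}$ ($v{\left(S \right)} = - \frac{\left(-5 + S S\right)^{2}}{5} = - \frac{\left(-5 + S^{2}\right)^{2}}{5}$)
$v{\left(20 \right)} - \left(-29 - \left(6 - 2\right)^{2}\right) = - \frac{\left(-5 + 20^{2}\right)^{2}}{5} - \left(-29 - \left(6 - 2\right)^{2}\right) = - \frac{\left(-5 + 400\right)^{2}}{5} - \left(-29 - 4^{2}\right) = - \frac{395^{2}}{5} - \left(-29 - 16\right) = \left(- \frac{1}{5}\right) 156025 - \left(-29 - 16\right) = -31205 - -45 = -31205 + 45 = -31160$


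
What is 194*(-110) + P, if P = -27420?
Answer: -48760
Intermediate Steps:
194*(-110) + P = 194*(-110) - 27420 = -21340 - 27420 = -48760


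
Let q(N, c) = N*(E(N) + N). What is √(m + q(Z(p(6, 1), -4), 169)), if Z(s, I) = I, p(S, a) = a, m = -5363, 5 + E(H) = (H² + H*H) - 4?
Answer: 7*I*√111 ≈ 73.75*I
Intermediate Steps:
E(H) = -9 + 2*H² (E(H) = -5 + ((H² + H*H) - 4) = -5 + ((H² + H²) - 4) = -5 + (2*H² - 4) = -5 + (-4 + 2*H²) = -9 + 2*H²)
q(N, c) = N*(-9 + N + 2*N²) (q(N, c) = N*((-9 + 2*N²) + N) = N*(-9 + N + 2*N²))
√(m + q(Z(p(6, 1), -4), 169)) = √(-5363 - 4*(-9 - 4 + 2*(-4)²)) = √(-5363 - 4*(-9 - 4 + 2*16)) = √(-5363 - 4*(-9 - 4 + 32)) = √(-5363 - 4*19) = √(-5363 - 76) = √(-5439) = 7*I*√111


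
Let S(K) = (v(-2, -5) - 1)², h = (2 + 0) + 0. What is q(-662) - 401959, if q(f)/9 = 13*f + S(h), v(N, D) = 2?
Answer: -479404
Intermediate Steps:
h = 2 (h = 2 + 0 = 2)
S(K) = 1 (S(K) = (2 - 1)² = 1² = 1)
q(f) = 9 + 117*f (q(f) = 9*(13*f + 1) = 9*(1 + 13*f) = 9 + 117*f)
q(-662) - 401959 = (9 + 117*(-662)) - 401959 = (9 - 77454) - 401959 = -77445 - 401959 = -479404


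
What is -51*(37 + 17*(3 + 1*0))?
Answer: -4488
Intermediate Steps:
-51*(37 + 17*(3 + 1*0)) = -51*(37 + 17*(3 + 0)) = -51*(37 + 17*3) = -51*(37 + 51) = -51*88 = -4488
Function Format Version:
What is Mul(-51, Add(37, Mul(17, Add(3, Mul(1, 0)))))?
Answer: -4488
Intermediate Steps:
Mul(-51, Add(37, Mul(17, Add(3, Mul(1, 0))))) = Mul(-51, Add(37, Mul(17, Add(3, 0)))) = Mul(-51, Add(37, Mul(17, 3))) = Mul(-51, Add(37, 51)) = Mul(-51, 88) = -4488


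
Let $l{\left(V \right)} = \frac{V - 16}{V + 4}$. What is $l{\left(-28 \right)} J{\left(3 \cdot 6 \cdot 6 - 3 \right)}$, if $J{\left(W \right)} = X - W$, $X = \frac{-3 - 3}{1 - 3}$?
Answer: $-187$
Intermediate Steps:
$X = 3$ ($X = - \frac{6}{-2} = \left(-6\right) \left(- \frac{1}{2}\right) = 3$)
$J{\left(W \right)} = 3 - W$
$l{\left(V \right)} = \frac{-16 + V}{4 + V}$
$l{\left(-28 \right)} J{\left(3 \cdot 6 \cdot 6 - 3 \right)} = \frac{-16 - 28}{4 - 28} \left(3 - \left(3 \cdot 6 \cdot 6 - 3\right)\right) = \frac{1}{-24} \left(-44\right) \left(3 - \left(18 \cdot 6 - 3\right)\right) = \left(- \frac{1}{24}\right) \left(-44\right) \left(3 - \left(108 - 3\right)\right) = \frac{11 \left(3 - 105\right)}{6} = \frac{11}{6} \left(-102\right) = -187$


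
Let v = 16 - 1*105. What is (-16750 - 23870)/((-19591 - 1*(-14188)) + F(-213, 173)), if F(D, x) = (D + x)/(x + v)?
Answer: 853020/113473 ≈ 7.5174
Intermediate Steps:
v = -89 (v = 16 - 105 = -89)
F(D, x) = (D + x)/(-89 + x) (F(D, x) = (D + x)/(x - 89) = (D + x)/(-89 + x))
(-16750 - 23870)/((-19591 - 1*(-14188)) + F(-213, 173)) = (-16750 - 23870)/((-19591 - 1*(-14188)) + (-213 + 173)/(-89 + 173)) = -40620/((-19591 + 14188) - 40/84) = -40620/(-5403 + (1/84)*(-40)) = -40620/(-5403 - 10/21) = -40620/(-113473/21) = -40620*(-21/113473) = 853020/113473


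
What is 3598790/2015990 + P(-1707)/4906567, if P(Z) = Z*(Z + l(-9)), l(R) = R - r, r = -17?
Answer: 2350446434000/989159000633 ≈ 2.3762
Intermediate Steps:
l(R) = 17 + R (l(R) = R - 1*(-17) = R + 17 = 17 + R)
P(Z) = Z*(8 + Z) (P(Z) = Z*(Z + (17 - 9)) = Z*(Z + 8) = Z*(8 + Z))
3598790/2015990 + P(-1707)/4906567 = 3598790/2015990 - 1707*(8 - 1707)/4906567 = 3598790*(1/2015990) - 1707*(-1699)*(1/4906567) = 359879/201599 + 2900193*(1/4906567) = 359879/201599 + 2900193/4906567 = 2350446434000/989159000633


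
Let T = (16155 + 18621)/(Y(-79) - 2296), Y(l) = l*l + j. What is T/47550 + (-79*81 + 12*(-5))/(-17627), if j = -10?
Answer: 201525273717/549695791625 ≈ 0.36661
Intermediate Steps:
Y(l) = -10 + l² (Y(l) = l*l - 10 = l² - 10 = -10 + l²)
T = 34776/3935 (T = (16155 + 18621)/((-10 + (-79)²) - 2296) = 34776/((-10 + 6241) - 2296) = 34776/(6231 - 2296) = 34776/3935 ≈ 8.8376)
T/47550 + (-79*81 + 12*(-5))/(-17627) = (34776/3935)/47550 + (-79*81 + 12*(-5))/(-17627) = (34776/3935)*(1/47550) + (-6399 - 60)*(-1/17627) = 5796/31184875 - 6459*(-1/17627) = 5796/31184875 + 6459/17627 = 201525273717/549695791625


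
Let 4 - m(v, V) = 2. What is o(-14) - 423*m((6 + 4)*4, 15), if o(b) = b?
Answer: -860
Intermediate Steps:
m(v, V) = 2 (m(v, V) = 4 - 1*2 = 4 - 2 = 2)
o(-14) - 423*m((6 + 4)*4, 15) = -14 - 423*2 = -14 - 846 = -860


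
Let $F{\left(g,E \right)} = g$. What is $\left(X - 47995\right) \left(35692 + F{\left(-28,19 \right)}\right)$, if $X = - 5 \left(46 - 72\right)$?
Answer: $-1707057360$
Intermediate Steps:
$X = 130$ ($X = \left(-5\right) \left(-26\right) = 130$)
$\left(X - 47995\right) \left(35692 + F{\left(-28,19 \right)}\right) = \left(130 - 47995\right) \left(35692 - 28\right) = \left(-47865\right) 35664 = -1707057360$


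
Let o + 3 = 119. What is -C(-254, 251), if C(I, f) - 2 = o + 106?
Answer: -224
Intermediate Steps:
o = 116 (o = -3 + 119 = 116)
C(I, f) = 224 (C(I, f) = 2 + (116 + 106) = 2 + 222 = 224)
-C(-254, 251) = -1*224 = -224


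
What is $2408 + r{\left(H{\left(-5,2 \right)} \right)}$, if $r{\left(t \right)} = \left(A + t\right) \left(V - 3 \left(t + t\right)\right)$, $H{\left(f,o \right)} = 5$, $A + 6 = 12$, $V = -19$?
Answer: $1869$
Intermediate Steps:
$A = 6$ ($A = -6 + 12 = 6$)
$r{\left(t \right)} = \left(-19 - 6 t\right) \left(6 + t\right)$ ($r{\left(t \right)} = \left(6 + t\right) \left(-19 - 3 \left(t + t\right)\right) = \left(6 + t\right) \left(-19 - 3 \cdot 2 t\right) = \left(6 + t\right) \left(-19 - 6 t\right) = \left(-19 - 6 t\right) \left(6 + t\right)$)
$2408 + r{\left(H{\left(-5,2 \right)} \right)} = 2408 - \left(389 + 150\right) = 2408 - 539 = 1869$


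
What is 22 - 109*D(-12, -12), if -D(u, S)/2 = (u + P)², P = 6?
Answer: 7870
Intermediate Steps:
D(u, S) = -2*(6 + u)² (D(u, S) = -2*(u + 6)² = -2*(6 + u)²)
22 - 109*D(-12, -12) = 22 - (-218)*(6 - 12)² = 22 - (-218)*(-6)² = 22 - (-218)*36 = 22 - 109*(-72) = 22 + 7848 = 7870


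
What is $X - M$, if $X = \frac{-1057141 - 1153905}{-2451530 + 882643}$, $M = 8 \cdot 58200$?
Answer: $- \frac{730471576154}{1568887} \approx -4.656 \cdot 10^{5}$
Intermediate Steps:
$M = 465600$
$X = \frac{2211046}{1568887}$ ($X = - \frac{2211046}{-1568887} = \left(-2211046\right) \left(- \frac{1}{1568887}\right) = \frac{2211046}{1568887} \approx 1.4093$)
$X - M = \frac{2211046}{1568887} - 465600 = - \frac{730471576154}{1568887}$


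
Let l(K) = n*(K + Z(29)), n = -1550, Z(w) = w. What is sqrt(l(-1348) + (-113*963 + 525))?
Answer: 2*sqrt(484039) ≈ 1391.5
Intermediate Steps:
l(K) = -44950 - 1550*K (l(K) = -1550*(K + 29) = -1550*(29 + K) = -44950 - 1550*K)
sqrt(l(-1348) + (-113*963 + 525)) = sqrt((-44950 - 1550*(-1348)) + (-113*963 + 525)) = sqrt((-44950 + 2089400) + (-108819 + 525)) = sqrt(2044450 - 108294) = sqrt(1936156) = 2*sqrt(484039)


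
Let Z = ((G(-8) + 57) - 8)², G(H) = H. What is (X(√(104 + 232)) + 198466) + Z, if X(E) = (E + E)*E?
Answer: 200819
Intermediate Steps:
X(E) = 2*E² (X(E) = (2*E)*E = 2*E²)
Z = 1681 (Z = ((-8 + 57) - 8)² = (49 - 8)² = 41² = 1681)
(X(√(104 + 232)) + 198466) + Z = (2*(√(104 + 232))² + 198466) + 1681 = (2*(√336)² + 198466) + 1681 = (2*(4*√21)² + 198466) + 1681 = (2*336 + 198466) + 1681 = (672 + 198466) + 1681 = 199138 + 1681 = 200819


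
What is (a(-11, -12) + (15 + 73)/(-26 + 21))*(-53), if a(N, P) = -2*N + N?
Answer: 1749/5 ≈ 349.80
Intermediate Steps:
a(N, P) = -N
(a(-11, -12) + (15 + 73)/(-26 + 21))*(-53) = (-1*(-11) + (15 + 73)/(-26 + 21))*(-53) = (11 + 88/(-5))*(-53) = (11 + 88*(-1/5))*(-53) = (11 - 88/5)*(-53) = -33/5*(-53) = 1749/5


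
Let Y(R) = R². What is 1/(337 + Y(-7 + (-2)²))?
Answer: 1/346 ≈ 0.0028902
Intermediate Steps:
1/(337 + Y(-7 + (-2)²)) = 1/(337 + (-7 + (-2)²)²) = 1/(337 + (-7 + 4)²) = 1/(337 + (-3)²) = 1/(337 + 9) = 1/346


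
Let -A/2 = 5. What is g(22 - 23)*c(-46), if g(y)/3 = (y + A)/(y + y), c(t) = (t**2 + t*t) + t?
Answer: 69069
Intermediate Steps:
A = -10 (A = -2*5 = -10)
c(t) = t + 2*t**2 (c(t) = (t**2 + t**2) + t = 2*t**2 + t = t + 2*t**2)
g(y) = 3*(-10 + y)/(2*y) (g(y) = 3*((y - 10)/(y + y)) = 3*((-10 + y)/((2*y))) = 3*((-10 + y)*(1/(2*y))) = 3*((-10 + y)/(2*y)) = 3*(-10 + y)/(2*y))
g(22 - 23)*c(-46) = (3/2 - 15/(22 - 23))*(-46*(1 + 2*(-46))) = (3/2 - 15/(-1))*(-46*(1 - 92)) = (3/2 - 15*(-1))*(-46*(-91)) = (3/2 + 15)*4186 = (33/2)*4186 = 69069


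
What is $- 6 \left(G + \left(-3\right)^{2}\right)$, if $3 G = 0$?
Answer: $-54$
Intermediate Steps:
$G = 0$ ($G = \frac{1}{3} \cdot 0 = 0$)
$- 6 \left(G + \left(-3\right)^{2}\right) = - 6 \left(0 + \left(-3\right)^{2}\right) = - 6 \left(0 + 9\right) = \left(-6\right) 9 = -54$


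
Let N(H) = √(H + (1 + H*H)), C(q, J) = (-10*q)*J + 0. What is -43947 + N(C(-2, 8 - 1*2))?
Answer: -43947 + √14521 ≈ -43827.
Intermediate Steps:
C(q, J) = -10*J*q (C(q, J) = -10*J*q + 0 = -10*J*q)
N(H) = √(1 + H + H²) (N(H) = √(H + (1 + H²)) = √(1 + H + H²))
-43947 + N(C(-2, 8 - 1*2)) = -43947 + √(1 - 10*(8 - 1*2)*(-2) + (-10*(8 - 1*2)*(-2))²) = -43947 + √(1 - 10*(8 - 2)*(-2) + (-10*(8 - 2)*(-2))²) = -43947 + √(1 - 10*6*(-2) + (-10*6*(-2))²) = -43947 + √(1 + 120 + 120²) = -43947 + √(1 + 120 + 14400) = -43947 + √14521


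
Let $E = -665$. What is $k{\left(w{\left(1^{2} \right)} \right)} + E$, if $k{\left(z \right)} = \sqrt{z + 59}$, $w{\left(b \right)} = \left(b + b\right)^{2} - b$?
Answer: $-665 + \sqrt{62} \approx -657.13$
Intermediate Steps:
$w{\left(b \right)} = - b + 4 b^{2}$ ($w{\left(b \right)} = \left(2 b\right)^{2} - b = 4 b^{2} - b = - b + 4 b^{2}$)
$k{\left(z \right)} = \sqrt{59 + z}$
$k{\left(w{\left(1^{2} \right)} \right)} + E = \sqrt{59 + 1^{2} \left(-1 + 4 \cdot 1^{2}\right)} - 665 = \sqrt{59 + 1 \left(-1 + 4 \cdot 1\right)} - 665 = \sqrt{59 + 1 \left(-1 + 4\right)} - 665 = \sqrt{59 + 1 \cdot 3} - 665 = \sqrt{59 + 3} - 665 = \sqrt{62} - 665 = -665 + \sqrt{62}$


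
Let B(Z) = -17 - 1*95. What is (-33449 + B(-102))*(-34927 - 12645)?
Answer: 1596563892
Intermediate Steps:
B(Z) = -112 (B(Z) = -17 - 95 = -112)
(-33449 + B(-102))*(-34927 - 12645) = (-33449 - 112)*(-34927 - 12645) = -33561*(-47572) = 1596563892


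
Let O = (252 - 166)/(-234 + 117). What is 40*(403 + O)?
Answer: 1882600/117 ≈ 16091.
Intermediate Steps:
O = -86/117 (O = 86/(-117) = 86*(-1/117) = -86/117 ≈ -0.73504)
40*(403 + O) = 40*(403 - 86/117) = 40*(47065/117) = 1882600/117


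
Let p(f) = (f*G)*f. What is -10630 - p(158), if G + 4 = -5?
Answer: 214046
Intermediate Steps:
G = -9 (G = -4 - 5 = -9)
p(f) = -9*f² (p(f) = (f*(-9))*f = (-9*f)*f = -9*f²)
-10630 - p(158) = -10630 - (-9)*158² = -10630 - (-9)*24964 = -10630 - 1*(-224676) = -10630 + 224676 = 214046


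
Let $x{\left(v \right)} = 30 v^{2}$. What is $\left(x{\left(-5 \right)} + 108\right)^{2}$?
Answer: $736164$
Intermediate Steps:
$\left(x{\left(-5 \right)} + 108\right)^{2} = \left(30 \left(-5\right)^{2} + 108\right)^{2} = \left(30 \cdot 25 + 108\right)^{2} = \left(750 + 108\right)^{2} = 858^{2} = 736164$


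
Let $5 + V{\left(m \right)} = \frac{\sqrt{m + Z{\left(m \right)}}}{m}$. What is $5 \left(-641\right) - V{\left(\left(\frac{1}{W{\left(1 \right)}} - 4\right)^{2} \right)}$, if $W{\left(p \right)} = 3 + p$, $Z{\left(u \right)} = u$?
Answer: $-3200 - \frac{4 \sqrt{2}}{15} \approx -3200.4$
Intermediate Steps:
$V{\left(m \right)} = -5 + \frac{\sqrt{2}}{\sqrt{m}}$ ($V{\left(m \right)} = -5 + \frac{\sqrt{m + m}}{m} = -5 + \frac{\sqrt{2 m}}{m} = -5 + \frac{\sqrt{2} \sqrt{m}}{m} = -5 + \frac{\sqrt{2}}{\sqrt{m}}$)
$5 \left(-641\right) - V{\left(\left(\frac{1}{W{\left(1 \right)}} - 4\right)^{2} \right)} = 5 \left(-641\right) - \left(-5 + \frac{\sqrt{2}}{4 - \frac{1}{3 + 1}}\right) = -3205 - \left(-5 + \frac{\sqrt{2}}{4 - \frac{1}{4}}\right) = -3205 - \left(-5 + \frac{\sqrt{2}}{\frac{15}{4}}\right) = -3205 - \left(-5 + \sqrt{2} \cdot \frac{4}{15}\right) = -3205 - \left(-5 + \frac{4 \sqrt{2}}{15}\right) = -3205 + \left(5 - \frac{4 \sqrt{2}}{15}\right) = -3200 - \frac{4 \sqrt{2}}{15}$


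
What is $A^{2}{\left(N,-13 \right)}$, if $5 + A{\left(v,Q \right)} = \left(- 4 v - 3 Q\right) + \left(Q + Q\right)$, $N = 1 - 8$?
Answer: $1296$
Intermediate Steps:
$N = -7$
$A{\left(v,Q \right)} = -5 - Q - 4 v$ ($A{\left(v,Q \right)} = -5 + \left(\left(- 4 v - 3 Q\right) + \left(Q + Q\right)\right) = -5 + \left(\left(- 4 v - 3 Q\right) + 2 Q\right) = -5 - \left(Q + 4 v\right) = -5 - Q - 4 v$)
$A^{2}{\left(N,-13 \right)} = \left(-5 - -13 - -28\right)^{2} = \left(-5 + 13 + 28\right)^{2} = 36^{2} = 1296$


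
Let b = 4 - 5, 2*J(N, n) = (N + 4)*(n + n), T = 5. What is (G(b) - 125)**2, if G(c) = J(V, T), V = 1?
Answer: 10000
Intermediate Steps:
J(N, n) = n*(4 + N) (J(N, n) = ((N + 4)*(n + n))/2 = ((4 + N)*(2*n))/2 = (2*n*(4 + N))/2 = n*(4 + N))
b = -1
G(c) = 25 (G(c) = 5*(4 + 1) = 5*5 = 25)
(G(b) - 125)**2 = (25 - 125)**2 = (-100)**2 = 10000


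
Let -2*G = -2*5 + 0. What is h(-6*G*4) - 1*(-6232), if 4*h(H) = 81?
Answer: 25009/4 ≈ 6252.3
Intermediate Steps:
G = 5 (G = -(-2*5 + 0)/2 = -(-10 + 0)/2 = -1/2*(-10) = 5)
h(H) = 81/4 (h(H) = (1/4)*81 = 81/4)
h(-6*G*4) - 1*(-6232) = 81/4 - 1*(-6232) = 81/4 + 6232 = 25009/4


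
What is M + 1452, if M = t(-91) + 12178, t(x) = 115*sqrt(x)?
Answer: 13630 + 115*I*sqrt(91) ≈ 13630.0 + 1097.0*I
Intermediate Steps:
M = 12178 + 115*I*sqrt(91) (M = 115*sqrt(-91) + 12178 = 115*(I*sqrt(91)) + 12178 = 115*I*sqrt(91) + 12178 = 12178 + 115*I*sqrt(91) ≈ 12178.0 + 1097.0*I)
M + 1452 = (12178 + 115*I*sqrt(91)) + 1452 = 13630 + 115*I*sqrt(91)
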